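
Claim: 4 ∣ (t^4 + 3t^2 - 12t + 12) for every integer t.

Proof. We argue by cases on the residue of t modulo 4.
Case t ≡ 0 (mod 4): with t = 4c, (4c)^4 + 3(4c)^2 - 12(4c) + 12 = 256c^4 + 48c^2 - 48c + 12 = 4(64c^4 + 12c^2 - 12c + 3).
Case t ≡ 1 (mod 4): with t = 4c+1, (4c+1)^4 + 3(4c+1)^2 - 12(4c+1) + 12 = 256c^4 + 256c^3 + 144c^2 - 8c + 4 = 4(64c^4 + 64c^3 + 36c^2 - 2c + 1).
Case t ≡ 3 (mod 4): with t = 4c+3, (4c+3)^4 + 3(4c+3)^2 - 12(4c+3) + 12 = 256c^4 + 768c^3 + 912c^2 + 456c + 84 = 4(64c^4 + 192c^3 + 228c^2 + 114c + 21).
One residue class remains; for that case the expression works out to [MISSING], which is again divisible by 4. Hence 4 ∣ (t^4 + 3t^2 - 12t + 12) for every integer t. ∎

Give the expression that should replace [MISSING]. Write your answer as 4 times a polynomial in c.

Only t ≡ 2 (mod 4) is unaccounted for. Put t = 4c+2:
(4c+2)^4 + 3(4c+2)^2 - 12(4c+2) + 12 expands to 256c^4 + 512c^3 + 432c^2 + 128c + 16,
and factoring out 4 leaves 4(64c^4 + 128c^3 + 108c^2 + 32c + 4).

4(64c^4 + 128c^3 + 108c^2 + 32c + 4)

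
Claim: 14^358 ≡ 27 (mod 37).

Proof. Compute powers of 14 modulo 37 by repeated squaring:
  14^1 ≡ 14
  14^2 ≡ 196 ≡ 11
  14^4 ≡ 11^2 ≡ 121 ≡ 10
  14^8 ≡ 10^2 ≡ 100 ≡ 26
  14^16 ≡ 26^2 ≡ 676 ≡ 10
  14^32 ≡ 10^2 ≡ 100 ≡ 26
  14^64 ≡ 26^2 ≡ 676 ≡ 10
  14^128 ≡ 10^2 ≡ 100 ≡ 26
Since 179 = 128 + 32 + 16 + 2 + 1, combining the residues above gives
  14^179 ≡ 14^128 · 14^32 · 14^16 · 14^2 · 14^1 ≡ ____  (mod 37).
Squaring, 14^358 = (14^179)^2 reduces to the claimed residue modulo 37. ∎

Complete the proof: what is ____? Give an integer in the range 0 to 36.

Multiply the listed residues: 26 · 26 · 10 · 11 · 14 = 676 → 6760 → 74360 → 1041040.
Reducing modulo 37: 1041040 = 28136·37 + 8, so 14^179 ≡ 8.

8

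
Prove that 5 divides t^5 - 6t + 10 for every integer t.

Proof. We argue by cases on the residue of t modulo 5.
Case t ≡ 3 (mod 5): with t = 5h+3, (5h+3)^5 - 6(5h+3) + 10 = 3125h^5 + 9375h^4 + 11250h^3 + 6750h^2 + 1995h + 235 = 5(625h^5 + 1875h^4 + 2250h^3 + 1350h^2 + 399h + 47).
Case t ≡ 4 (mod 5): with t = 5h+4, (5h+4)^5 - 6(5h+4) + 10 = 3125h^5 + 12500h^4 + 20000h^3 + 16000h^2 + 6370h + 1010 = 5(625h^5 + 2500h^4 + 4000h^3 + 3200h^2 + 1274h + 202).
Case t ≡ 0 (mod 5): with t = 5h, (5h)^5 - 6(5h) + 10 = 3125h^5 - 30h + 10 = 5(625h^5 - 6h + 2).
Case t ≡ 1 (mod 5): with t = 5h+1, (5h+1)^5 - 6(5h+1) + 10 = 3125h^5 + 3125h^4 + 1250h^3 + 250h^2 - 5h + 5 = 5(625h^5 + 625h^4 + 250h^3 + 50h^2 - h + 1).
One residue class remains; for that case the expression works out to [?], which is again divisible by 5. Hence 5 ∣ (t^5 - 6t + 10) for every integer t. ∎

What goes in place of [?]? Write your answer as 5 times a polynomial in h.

The residues treated are {3, 4, 0, 1}, so the missing case is t ≡ 2 (mod 5); write t = 5h+2.
Then (5h+2)^5 - 6(5h+2) + 10 = 3125h^5 + 6250h^4 + 5000h^3 + 2000h^2 + 370h + 30 = 5(625h^5 + 1250h^4 + 1000h^3 + 400h^2 + 74h + 6).

5(625h^5 + 1250h^4 + 1000h^3 + 400h^2 + 74h + 6)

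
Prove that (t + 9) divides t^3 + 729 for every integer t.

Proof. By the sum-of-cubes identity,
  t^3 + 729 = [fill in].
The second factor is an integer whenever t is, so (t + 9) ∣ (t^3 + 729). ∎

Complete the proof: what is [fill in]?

(t + 9)(t^2 - 9t + 81)

a^3 + b^3 = (a + b)(a^2 - ab + b^2). With a = t, b = 9:
t^3 + 729 = (t + 9)(t^2 - 9t + 81).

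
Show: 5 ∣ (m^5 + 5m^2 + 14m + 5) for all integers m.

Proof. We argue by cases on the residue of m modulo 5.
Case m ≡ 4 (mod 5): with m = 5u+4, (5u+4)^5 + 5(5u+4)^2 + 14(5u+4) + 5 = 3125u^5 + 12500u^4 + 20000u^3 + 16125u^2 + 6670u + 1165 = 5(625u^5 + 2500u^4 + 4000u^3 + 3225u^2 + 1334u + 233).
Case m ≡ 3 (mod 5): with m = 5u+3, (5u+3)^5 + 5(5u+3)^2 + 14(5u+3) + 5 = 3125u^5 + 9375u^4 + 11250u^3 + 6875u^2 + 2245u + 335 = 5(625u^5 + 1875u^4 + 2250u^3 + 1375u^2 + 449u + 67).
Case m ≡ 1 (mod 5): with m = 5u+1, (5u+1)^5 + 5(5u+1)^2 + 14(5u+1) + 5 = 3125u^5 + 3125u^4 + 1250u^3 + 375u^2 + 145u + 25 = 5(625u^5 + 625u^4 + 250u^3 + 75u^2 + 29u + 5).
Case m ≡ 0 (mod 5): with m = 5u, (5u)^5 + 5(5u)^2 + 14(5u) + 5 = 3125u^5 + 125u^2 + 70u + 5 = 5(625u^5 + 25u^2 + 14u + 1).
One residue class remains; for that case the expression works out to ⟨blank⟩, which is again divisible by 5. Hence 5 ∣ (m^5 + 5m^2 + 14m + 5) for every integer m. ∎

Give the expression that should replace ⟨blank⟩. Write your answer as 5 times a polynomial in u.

5(625u^5 + 1250u^4 + 1000u^3 + 425u^2 + 114u + 17)

The residues treated are {4, 3, 1, 0}, so the missing case is m ≡ 2 (mod 5); write m = 5u+2.
Then (5u+2)^5 + 5(5u+2)^2 + 14(5u+2) + 5 = 3125u^5 + 6250u^4 + 5000u^3 + 2125u^2 + 570u + 85 = 5(625u^5 + 1250u^4 + 1000u^3 + 425u^2 + 114u + 17).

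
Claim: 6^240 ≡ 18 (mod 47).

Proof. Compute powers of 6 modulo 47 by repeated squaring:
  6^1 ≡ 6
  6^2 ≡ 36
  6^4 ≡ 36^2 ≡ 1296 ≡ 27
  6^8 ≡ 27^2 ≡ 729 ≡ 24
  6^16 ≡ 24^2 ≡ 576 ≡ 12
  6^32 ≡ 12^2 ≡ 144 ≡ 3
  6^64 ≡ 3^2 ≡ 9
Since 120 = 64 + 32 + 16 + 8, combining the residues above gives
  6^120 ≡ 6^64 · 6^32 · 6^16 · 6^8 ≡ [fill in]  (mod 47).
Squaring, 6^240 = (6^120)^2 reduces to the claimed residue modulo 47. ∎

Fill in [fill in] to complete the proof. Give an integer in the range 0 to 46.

Multiply the listed residues: 9 · 3 · 12 · 24 = 27 → 324 → 7776.
Reducing modulo 47: 7776 = 165·47 + 21, so 6^120 ≡ 21.

21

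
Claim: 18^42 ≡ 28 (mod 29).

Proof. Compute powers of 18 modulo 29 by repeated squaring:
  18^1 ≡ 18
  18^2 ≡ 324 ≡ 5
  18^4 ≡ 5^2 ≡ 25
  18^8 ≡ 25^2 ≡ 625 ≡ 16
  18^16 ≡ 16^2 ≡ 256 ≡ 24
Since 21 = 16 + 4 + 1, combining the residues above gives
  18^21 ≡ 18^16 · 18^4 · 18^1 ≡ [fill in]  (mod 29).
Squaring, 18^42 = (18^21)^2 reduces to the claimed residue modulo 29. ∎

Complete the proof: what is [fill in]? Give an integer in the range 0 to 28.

12

Multiply the listed residues: 24 · 25 · 18 = 600 → 10800.
Reducing modulo 29: 10800 = 372·29 + 12, so 18^21 ≡ 12.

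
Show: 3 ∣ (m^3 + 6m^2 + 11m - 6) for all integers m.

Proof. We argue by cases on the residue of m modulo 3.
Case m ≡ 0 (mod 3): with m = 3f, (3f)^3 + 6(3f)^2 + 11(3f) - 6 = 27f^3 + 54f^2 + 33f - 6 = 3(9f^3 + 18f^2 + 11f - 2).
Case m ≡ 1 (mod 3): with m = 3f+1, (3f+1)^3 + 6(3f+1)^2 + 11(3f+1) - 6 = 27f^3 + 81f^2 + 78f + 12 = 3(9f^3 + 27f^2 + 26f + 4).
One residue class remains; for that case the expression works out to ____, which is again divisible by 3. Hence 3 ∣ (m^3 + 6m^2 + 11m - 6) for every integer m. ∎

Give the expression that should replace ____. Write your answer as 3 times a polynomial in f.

The residues treated are {0, 1}, so the missing case is m ≡ 2 (mod 3); write m = 3f+2.
Then (3f+2)^3 + 6(3f+2)^2 + 11(3f+2) - 6 = 27f^3 + 108f^2 + 141f + 48 = 3(9f^3 + 36f^2 + 47f + 16).

3(9f^3 + 36f^2 + 47f + 16)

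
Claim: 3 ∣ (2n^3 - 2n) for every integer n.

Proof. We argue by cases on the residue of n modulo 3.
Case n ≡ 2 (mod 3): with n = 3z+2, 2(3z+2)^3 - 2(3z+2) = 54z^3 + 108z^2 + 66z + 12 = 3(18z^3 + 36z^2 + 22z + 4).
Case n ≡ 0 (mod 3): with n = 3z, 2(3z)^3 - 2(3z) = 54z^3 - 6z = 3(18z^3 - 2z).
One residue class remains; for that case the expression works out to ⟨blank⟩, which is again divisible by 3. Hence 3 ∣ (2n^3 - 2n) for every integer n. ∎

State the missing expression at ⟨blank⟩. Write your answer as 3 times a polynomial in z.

The residues treated are {2, 0}, so the missing case is n ≡ 1 (mod 3); write n = 3z+1.
Then 2(3z+1)^3 - 2(3z+1) = 54z^3 + 54z^2 + 12z = 3(18z^3 + 18z^2 + 4z).

3(18z^3 + 18z^2 + 4z)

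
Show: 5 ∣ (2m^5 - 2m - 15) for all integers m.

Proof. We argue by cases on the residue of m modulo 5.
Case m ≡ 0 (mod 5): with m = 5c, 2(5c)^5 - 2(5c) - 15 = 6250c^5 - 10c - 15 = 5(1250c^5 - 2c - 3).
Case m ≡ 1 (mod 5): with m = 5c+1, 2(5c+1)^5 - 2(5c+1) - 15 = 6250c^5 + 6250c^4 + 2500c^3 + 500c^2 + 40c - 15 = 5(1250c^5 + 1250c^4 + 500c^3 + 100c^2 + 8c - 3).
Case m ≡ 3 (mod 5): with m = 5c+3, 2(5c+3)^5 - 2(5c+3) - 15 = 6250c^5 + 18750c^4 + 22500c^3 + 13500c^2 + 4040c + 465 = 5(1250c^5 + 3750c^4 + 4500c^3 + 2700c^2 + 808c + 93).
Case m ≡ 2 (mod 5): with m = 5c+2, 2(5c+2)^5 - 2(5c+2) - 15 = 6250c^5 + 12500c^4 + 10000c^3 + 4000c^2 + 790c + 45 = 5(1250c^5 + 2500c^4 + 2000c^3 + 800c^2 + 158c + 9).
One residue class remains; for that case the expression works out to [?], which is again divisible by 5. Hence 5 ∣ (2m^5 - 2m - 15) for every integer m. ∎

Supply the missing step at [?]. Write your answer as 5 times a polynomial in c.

5(1250c^5 + 5000c^4 + 8000c^3 + 6400c^2 + 2558c + 405)

Only m ≡ 4 (mod 5) is unaccounted for. Put m = 5c+4:
2(5c+4)^5 - 2(5c+4) - 15 expands to 6250c^5 + 25000c^4 + 40000c^3 + 32000c^2 + 12790c + 2025,
and factoring out 5 leaves 5(1250c^5 + 5000c^4 + 8000c^3 + 6400c^2 + 2558c + 405).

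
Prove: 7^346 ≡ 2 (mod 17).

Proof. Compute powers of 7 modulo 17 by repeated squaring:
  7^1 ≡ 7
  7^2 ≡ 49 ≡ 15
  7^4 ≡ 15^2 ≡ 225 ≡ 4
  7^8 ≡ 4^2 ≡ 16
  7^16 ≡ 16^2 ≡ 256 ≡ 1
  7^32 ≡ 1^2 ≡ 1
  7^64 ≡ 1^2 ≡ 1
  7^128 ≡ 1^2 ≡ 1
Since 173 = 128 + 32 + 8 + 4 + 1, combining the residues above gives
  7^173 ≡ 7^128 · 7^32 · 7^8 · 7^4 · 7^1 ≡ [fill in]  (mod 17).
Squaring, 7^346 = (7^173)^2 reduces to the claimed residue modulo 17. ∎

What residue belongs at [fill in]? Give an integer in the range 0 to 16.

7^128 · 7^32 · 7^8 · 7^4 · 7^1 ≡ 1 · 1 · 16 · 4 · 7 = 448.
448 mod 17 = 6, so 7^173 ≡ 6 (mod 17).

6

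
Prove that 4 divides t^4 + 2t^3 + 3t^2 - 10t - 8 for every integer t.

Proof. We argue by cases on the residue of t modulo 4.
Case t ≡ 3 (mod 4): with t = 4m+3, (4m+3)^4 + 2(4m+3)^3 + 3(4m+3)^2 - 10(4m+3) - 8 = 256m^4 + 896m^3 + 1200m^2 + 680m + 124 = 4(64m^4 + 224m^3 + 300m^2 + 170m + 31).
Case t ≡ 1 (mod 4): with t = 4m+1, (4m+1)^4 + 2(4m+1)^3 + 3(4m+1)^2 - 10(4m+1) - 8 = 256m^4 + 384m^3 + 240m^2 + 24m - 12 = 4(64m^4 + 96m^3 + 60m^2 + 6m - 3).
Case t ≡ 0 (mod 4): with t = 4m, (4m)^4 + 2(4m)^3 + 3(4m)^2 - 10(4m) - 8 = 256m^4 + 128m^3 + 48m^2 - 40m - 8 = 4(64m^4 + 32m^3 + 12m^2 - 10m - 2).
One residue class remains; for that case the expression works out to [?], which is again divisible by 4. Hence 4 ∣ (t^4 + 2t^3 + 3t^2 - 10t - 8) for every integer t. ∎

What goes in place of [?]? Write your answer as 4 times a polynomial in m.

4(64m^4 + 160m^3 + 156m^2 + 58m + 4)

The residues treated are {3, 1, 0}, so the missing case is t ≡ 2 (mod 4); write t = 4m+2.
Then (4m+2)^4 + 2(4m+2)^3 + 3(4m+2)^2 - 10(4m+2) - 8 = 256m^4 + 640m^3 + 624m^2 + 232m + 16 = 4(64m^4 + 160m^3 + 156m^2 + 58m + 4).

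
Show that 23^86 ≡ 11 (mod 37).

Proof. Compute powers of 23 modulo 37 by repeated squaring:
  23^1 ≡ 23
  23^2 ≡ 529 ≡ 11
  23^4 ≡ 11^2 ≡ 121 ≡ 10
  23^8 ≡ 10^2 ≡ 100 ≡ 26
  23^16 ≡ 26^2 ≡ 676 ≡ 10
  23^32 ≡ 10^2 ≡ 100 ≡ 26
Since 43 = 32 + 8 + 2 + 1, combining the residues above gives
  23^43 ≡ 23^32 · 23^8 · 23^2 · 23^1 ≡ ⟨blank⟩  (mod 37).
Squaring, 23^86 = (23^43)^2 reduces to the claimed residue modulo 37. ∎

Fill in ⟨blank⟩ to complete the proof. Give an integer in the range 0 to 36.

14

Multiply the listed residues: 26 · 26 · 11 · 23 = 676 → 7436 → 171028.
Reducing modulo 37: 171028 = 4622·37 + 14, so 23^43 ≡ 14.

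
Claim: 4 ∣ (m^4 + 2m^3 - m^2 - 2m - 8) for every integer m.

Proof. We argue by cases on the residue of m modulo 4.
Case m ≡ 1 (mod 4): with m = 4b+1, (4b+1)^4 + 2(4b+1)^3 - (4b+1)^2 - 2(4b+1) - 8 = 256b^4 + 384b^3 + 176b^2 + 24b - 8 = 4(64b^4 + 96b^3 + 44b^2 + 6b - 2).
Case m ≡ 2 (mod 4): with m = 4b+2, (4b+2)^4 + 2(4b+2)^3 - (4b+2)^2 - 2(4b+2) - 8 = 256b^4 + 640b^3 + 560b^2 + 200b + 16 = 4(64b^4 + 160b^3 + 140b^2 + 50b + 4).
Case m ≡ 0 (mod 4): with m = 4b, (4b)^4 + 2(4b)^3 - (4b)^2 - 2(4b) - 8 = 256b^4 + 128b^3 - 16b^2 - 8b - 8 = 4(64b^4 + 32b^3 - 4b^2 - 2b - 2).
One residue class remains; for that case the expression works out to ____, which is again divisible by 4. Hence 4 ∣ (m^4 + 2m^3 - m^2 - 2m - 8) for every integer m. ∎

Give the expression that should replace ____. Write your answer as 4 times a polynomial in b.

The residues treated are {1, 2, 0}, so the missing case is m ≡ 3 (mod 4); write m = 4b+3.
Then (4b+3)^4 + 2(4b+3)^3 - (4b+3)^2 - 2(4b+3) - 8 = 256b^4 + 896b^3 + 1136b^2 + 616b + 112 = 4(64b^4 + 224b^3 + 284b^2 + 154b + 28).

4(64b^4 + 224b^3 + 284b^2 + 154b + 28)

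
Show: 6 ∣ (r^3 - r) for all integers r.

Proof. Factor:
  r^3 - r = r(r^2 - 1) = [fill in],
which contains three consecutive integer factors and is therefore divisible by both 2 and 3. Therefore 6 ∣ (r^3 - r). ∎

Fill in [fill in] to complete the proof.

(r - 1)r(r + 1)

r(r^2 - 1) = r(r - 1)(r + 1) = (r - 1)r(r + 1).
These three factors are consecutive integers, so their product is divisible by 6.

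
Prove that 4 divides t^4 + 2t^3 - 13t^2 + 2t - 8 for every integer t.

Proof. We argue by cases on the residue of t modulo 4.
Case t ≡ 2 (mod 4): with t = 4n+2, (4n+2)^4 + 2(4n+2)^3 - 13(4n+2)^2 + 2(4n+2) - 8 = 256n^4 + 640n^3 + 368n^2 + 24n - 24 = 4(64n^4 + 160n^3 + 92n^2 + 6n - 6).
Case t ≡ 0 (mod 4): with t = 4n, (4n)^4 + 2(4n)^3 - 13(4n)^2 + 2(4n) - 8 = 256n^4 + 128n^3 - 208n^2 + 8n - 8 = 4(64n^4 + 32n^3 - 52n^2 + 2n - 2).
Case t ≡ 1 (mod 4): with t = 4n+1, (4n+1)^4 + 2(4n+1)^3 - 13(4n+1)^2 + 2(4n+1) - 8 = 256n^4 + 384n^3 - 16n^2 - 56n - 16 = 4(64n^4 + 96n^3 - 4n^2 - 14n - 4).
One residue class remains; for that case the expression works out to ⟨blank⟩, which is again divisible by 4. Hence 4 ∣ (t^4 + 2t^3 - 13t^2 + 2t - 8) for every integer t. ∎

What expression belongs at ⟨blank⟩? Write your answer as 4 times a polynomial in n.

4(64n^4 + 224n^3 + 236n^2 + 86n + 4)

Only t ≡ 3 (mod 4) is unaccounted for. Put t = 4n+3:
(4n+3)^4 + 2(4n+3)^3 - 13(4n+3)^2 + 2(4n+3) - 8 expands to 256n^4 + 896n^3 + 944n^2 + 344n + 16,
and factoring out 4 leaves 4(64n^4 + 224n^3 + 236n^2 + 86n + 4).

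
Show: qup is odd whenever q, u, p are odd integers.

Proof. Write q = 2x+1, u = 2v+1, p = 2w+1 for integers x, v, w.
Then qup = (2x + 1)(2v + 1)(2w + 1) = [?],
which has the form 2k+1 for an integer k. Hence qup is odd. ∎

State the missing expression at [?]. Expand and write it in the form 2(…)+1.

Expanding: (2x + 1)(2v + 1)(2w + 1) = 8vwx + 4vw + 4vx + 2v + 4wx + 2w + 2x + 1.
Every term except the constant is even, so this is 2(4vwx + 2vw + 2vx + v + 2wx + w + x) + 1,
and 4vwx + 2vw + 2vx + v + 2wx + w + x ∈ ℤ gives the required form.

2(4vwx + 2vw + 2vx + v + 2wx + w + x) + 1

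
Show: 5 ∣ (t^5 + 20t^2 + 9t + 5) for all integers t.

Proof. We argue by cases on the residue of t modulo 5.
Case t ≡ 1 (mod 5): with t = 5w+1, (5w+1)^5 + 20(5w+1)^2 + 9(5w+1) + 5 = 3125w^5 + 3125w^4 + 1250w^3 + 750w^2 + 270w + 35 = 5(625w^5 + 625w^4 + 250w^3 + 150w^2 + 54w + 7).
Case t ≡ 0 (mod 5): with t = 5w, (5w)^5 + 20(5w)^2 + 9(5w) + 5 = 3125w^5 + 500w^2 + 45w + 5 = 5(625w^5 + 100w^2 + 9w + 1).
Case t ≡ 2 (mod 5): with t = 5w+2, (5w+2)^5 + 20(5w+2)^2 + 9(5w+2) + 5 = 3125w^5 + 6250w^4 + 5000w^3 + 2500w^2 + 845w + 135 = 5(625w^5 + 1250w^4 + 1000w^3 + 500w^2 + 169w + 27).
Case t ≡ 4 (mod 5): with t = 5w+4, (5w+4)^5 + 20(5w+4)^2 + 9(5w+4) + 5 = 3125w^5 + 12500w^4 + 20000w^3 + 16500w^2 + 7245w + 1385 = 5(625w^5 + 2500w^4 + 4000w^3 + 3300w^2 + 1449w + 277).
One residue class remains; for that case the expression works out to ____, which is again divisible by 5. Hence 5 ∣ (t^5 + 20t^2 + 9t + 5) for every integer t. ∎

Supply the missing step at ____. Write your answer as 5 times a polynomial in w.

5(625w^5 + 1875w^4 + 2250w^3 + 1450w^2 + 534w + 91)

Only t ≡ 3 (mod 5) is unaccounted for. Put t = 5w+3:
(5w+3)^5 + 20(5w+3)^2 + 9(5w+3) + 5 expands to 3125w^5 + 9375w^4 + 11250w^3 + 7250w^2 + 2670w + 455,
and factoring out 5 leaves 5(625w^5 + 1875w^4 + 2250w^3 + 1450w^2 + 534w + 91).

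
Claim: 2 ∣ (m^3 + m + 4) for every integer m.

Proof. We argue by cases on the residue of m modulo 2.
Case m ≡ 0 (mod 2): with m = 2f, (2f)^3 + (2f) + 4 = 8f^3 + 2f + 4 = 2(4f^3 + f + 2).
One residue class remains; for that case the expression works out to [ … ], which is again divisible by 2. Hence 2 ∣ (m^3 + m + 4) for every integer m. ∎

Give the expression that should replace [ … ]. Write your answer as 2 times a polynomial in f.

Only m ≡ 1 (mod 2) is unaccounted for. Put m = 2f+1:
(2f+1)^3 + (2f+1) + 4 expands to 8f^3 + 12f^2 + 8f + 6,
and factoring out 2 leaves 2(4f^3 + 6f^2 + 4f + 3).

2(4f^3 + 6f^2 + 4f + 3)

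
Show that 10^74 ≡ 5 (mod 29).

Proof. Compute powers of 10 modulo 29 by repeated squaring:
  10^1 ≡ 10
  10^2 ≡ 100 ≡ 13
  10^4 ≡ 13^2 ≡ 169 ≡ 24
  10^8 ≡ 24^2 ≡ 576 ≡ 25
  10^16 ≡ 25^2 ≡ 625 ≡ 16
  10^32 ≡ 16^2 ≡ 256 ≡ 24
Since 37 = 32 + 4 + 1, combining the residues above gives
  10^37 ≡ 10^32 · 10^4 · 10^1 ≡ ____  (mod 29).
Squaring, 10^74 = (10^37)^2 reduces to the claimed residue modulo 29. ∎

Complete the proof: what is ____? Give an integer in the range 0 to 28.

18

Multiply the listed residues: 24 · 24 · 10 = 576 → 5760.
Reducing modulo 29: 5760 = 198·29 + 18, so 10^37 ≡ 18.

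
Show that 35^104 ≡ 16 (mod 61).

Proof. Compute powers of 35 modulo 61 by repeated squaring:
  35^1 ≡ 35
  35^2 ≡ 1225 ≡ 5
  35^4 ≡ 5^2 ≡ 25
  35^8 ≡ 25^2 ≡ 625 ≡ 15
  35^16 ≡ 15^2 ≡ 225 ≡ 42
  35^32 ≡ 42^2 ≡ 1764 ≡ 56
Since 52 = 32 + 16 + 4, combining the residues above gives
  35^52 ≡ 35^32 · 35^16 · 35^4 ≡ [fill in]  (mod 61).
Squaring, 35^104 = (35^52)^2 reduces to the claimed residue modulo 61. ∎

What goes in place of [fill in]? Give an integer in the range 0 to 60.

Multiply the listed residues: 56 · 42 · 25 = 2352 → 58800.
Reducing modulo 61: 58800 = 963·61 + 57, so 35^52 ≡ 57.

57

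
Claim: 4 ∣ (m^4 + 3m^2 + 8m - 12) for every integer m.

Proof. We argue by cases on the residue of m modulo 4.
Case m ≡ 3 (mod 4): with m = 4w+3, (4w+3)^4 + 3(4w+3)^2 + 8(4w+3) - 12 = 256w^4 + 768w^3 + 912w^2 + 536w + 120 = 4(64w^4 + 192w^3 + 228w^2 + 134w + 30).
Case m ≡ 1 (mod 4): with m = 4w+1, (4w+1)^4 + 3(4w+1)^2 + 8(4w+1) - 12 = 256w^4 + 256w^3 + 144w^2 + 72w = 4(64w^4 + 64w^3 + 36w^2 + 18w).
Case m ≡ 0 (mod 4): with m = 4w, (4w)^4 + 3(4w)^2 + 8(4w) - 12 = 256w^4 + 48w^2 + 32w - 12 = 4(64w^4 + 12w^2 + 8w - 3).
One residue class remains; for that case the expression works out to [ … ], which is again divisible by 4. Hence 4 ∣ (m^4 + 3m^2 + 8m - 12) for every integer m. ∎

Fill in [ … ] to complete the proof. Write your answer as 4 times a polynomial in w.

4(64w^4 + 128w^3 + 108w^2 + 52w + 8)

Only m ≡ 2 (mod 4) is unaccounted for. Put m = 4w+2:
(4w+2)^4 + 3(4w+2)^2 + 8(4w+2) - 12 expands to 256w^4 + 512w^3 + 432w^2 + 208w + 32,
and factoring out 4 leaves 4(64w^4 + 128w^3 + 108w^2 + 52w + 8).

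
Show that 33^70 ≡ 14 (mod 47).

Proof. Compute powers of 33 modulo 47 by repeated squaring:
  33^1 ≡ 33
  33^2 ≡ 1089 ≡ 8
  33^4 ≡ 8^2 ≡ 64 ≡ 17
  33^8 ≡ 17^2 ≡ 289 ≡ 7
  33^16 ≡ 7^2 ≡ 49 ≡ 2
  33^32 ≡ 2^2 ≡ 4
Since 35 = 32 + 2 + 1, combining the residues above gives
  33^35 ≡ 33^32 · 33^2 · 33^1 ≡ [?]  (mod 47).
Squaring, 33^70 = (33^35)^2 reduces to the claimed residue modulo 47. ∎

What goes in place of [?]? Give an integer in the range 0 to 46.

Multiply the listed residues: 4 · 8 · 33 = 32 → 1056.
Reducing modulo 47: 1056 = 22·47 + 22, so 33^35 ≡ 22.

22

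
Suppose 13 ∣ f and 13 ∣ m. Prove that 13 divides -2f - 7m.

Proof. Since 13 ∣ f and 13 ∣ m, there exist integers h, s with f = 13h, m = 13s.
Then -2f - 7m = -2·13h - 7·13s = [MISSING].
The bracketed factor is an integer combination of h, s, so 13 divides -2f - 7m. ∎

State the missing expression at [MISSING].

Pull the common 13 out of every term: -2·13h - 7·13s = 13(-2h - 7s).
-2h - 7s is an integer, which exhibits the divisibility.

13(-2h - 7s)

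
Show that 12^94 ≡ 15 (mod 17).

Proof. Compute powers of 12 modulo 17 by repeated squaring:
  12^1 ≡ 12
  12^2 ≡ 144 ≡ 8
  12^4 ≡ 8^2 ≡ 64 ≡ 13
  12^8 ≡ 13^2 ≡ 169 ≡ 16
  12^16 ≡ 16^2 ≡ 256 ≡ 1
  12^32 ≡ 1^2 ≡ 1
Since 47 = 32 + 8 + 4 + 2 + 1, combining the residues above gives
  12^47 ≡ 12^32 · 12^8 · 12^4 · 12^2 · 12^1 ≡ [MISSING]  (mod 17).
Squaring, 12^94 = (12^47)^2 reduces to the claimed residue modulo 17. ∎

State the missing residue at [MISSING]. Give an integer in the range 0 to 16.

Multiply the listed residues: 1 · 16 · 13 · 8 · 12 = 16 → 208 → 1664 → 19968.
Reducing modulo 17: 19968 = 1174·17 + 10, so 12^47 ≡ 10.

10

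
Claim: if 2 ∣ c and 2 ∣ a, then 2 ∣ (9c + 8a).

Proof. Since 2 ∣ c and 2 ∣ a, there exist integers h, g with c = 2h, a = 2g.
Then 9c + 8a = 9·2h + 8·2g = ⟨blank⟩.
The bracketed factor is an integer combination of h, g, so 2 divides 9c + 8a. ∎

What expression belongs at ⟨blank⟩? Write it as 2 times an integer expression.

2(8g + 9h)

Each term has a factor of 2: 9·2h + 8·2g = 2·(8g + 9h).
Since 8g + 9h is an integer, 2 ∣ (9c + 8a).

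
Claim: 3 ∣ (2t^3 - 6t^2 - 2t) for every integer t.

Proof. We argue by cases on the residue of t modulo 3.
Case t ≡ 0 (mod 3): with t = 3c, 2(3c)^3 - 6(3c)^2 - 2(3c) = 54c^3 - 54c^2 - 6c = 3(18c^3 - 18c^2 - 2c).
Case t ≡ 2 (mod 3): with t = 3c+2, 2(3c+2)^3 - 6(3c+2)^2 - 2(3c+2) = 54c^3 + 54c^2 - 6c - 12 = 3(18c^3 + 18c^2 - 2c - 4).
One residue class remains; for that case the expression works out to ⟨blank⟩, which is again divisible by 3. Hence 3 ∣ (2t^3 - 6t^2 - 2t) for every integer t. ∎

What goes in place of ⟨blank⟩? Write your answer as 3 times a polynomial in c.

3(18c^3 - 8c - 2)

Only t ≡ 1 (mod 3) is unaccounted for. Put t = 3c+1:
2(3c+1)^3 - 6(3c+1)^2 - 2(3c+1) expands to 54c^3 - 24c - 6,
and factoring out 3 leaves 3(18c^3 - 8c - 2).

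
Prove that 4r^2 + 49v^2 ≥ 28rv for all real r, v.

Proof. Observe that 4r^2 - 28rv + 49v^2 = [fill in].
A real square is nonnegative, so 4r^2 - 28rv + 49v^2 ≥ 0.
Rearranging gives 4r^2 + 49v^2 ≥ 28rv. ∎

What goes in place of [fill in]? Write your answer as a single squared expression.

(2r - 7v)^2

4r^2 - 28rv + 49v^2 is a perfect-square trinomial: the outer terms are (2r)^2 and (7v)^2, and the cross term is -2·2r·7v.
So 4r^2 - 28rv + 49v^2 = (2r - 7v)^2 ≥ 0.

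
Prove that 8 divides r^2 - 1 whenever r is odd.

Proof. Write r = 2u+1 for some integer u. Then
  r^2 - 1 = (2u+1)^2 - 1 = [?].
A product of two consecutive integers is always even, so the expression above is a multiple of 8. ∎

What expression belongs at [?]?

4u(u + 1)

(2u+1)^2 - 1 = 4u^2 + 4u + 1 - 1 = 4u^2 + 4u = 4u(u+1).
Since u and u+1 are consecutive, u(u+1) is even, and 4·(even) is a multiple of 8.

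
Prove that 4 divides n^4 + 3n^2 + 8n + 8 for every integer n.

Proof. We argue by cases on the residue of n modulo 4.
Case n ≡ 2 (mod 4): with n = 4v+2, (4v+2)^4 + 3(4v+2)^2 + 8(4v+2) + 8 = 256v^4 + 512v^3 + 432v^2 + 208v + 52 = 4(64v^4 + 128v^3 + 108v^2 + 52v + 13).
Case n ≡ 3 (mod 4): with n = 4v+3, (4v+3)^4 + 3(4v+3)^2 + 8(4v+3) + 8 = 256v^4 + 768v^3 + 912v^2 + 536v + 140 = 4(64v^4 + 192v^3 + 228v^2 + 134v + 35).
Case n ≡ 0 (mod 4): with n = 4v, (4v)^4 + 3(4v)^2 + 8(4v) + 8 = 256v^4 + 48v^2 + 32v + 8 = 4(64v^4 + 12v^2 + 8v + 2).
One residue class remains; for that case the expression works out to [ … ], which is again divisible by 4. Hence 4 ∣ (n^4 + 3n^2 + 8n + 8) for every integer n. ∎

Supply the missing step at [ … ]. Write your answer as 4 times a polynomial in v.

The residues treated are {2, 3, 0}, so the missing case is n ≡ 1 (mod 4); write n = 4v+1.
Then (4v+1)^4 + 3(4v+1)^2 + 8(4v+1) + 8 = 256v^4 + 256v^3 + 144v^2 + 72v + 20 = 4(64v^4 + 64v^3 + 36v^2 + 18v + 5).

4(64v^4 + 64v^3 + 36v^2 + 18v + 5)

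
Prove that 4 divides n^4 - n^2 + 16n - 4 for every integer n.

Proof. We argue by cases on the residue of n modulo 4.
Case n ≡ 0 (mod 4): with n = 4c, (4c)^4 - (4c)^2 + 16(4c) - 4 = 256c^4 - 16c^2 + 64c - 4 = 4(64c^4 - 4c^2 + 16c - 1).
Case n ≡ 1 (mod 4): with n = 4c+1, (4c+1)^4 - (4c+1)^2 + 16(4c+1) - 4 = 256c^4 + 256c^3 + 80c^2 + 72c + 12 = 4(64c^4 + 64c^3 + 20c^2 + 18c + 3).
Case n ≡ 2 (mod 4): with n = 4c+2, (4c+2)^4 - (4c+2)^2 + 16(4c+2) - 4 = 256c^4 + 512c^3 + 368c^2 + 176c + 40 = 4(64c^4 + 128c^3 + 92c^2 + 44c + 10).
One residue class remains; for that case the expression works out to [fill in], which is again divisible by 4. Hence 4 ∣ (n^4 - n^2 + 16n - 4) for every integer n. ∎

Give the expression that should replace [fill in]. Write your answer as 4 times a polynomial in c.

The residues treated are {0, 1, 2}, so the missing case is n ≡ 3 (mod 4); write n = 4c+3.
Then (4c+3)^4 - (4c+3)^2 + 16(4c+3) - 4 = 256c^4 + 768c^3 + 848c^2 + 472c + 116 = 4(64c^4 + 192c^3 + 212c^2 + 118c + 29).

4(64c^4 + 192c^3 + 212c^2 + 118c + 29)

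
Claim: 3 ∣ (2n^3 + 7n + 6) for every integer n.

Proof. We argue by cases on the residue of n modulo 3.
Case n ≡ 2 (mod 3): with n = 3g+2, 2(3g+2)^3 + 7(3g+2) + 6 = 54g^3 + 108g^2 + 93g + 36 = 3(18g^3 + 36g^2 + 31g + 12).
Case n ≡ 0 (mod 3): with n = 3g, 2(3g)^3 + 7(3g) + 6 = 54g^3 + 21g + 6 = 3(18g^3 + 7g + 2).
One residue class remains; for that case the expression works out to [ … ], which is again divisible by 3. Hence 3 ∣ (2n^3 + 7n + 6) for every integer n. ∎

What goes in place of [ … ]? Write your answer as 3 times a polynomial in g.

3(18g^3 + 18g^2 + 13g + 5)

The residues treated are {2, 0}, so the missing case is n ≡ 1 (mod 3); write n = 3g+1.
Then 2(3g+1)^3 + 7(3g+1) + 6 = 54g^3 + 54g^2 + 39g + 15 = 3(18g^3 + 18g^2 + 13g + 5).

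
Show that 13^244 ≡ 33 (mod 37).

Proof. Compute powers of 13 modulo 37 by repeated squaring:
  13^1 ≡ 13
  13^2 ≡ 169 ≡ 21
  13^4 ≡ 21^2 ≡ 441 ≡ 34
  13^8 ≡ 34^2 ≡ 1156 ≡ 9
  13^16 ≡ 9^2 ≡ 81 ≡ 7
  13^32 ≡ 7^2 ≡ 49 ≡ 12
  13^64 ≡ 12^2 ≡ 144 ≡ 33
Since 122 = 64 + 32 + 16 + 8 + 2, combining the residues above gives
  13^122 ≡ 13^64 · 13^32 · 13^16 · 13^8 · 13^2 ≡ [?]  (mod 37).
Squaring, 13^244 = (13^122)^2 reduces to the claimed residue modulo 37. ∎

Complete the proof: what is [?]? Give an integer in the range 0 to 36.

13^64 · 13^32 · 13^16 · 13^8 · 13^2 ≡ 33 · 12 · 7 · 9 · 21 = 523908.
523908 mod 37 = 25, so 13^122 ≡ 25 (mod 37).

25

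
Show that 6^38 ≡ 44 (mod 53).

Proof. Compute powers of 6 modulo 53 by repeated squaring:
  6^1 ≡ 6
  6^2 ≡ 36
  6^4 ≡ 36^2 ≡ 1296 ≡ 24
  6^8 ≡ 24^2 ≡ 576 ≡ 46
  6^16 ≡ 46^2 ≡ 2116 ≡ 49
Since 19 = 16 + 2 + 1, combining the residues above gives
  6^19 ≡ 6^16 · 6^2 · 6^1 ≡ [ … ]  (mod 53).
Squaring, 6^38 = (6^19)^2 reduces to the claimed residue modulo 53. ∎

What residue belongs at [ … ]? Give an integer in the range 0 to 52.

37

Multiply the listed residues: 49 · 36 · 6 = 1764 → 10584.
Reducing modulo 53: 10584 = 199·53 + 37, so 6^19 ≡ 37.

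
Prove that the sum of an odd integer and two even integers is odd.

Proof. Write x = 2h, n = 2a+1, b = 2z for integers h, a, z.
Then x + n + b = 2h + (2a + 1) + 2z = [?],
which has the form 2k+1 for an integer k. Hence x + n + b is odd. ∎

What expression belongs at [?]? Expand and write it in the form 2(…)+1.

2h + (2a + 1) + 2z = 2a + 2h + 2z + 1
= 2(a + h + z) + 1.
Since a + h + z is an integer, the sum is of the form 2k+1 for an integer k.

2(a + h + z) + 1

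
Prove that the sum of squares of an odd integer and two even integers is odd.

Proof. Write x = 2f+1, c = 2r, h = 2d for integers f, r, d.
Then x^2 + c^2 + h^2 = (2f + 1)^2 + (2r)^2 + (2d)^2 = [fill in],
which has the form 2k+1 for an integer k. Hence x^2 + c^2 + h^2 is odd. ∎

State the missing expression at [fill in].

2(2d^2 + 2f^2 + 2f + 2r^2) + 1

(2f + 1)^2 + (2r)^2 + (2d)^2 = 4d^2 + 4f^2 + 4f + 4r^2 + 1
= 2(2d^2 + 2f^2 + 2f + 2r^2) + 1.
Since 2d^2 + 2f^2 + 2f + 2r^2 is an integer, the sum of squares is of the form 2k+1 for an integer k.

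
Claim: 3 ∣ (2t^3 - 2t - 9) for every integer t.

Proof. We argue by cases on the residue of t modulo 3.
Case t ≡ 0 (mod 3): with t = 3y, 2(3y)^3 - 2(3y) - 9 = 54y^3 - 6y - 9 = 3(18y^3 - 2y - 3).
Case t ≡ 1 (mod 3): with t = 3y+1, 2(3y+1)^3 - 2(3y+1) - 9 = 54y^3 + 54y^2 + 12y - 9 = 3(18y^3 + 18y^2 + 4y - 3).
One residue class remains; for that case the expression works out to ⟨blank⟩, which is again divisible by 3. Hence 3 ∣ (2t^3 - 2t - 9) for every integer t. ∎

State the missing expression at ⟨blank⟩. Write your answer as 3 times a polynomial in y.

Only t ≡ 2 (mod 3) is unaccounted for. Put t = 3y+2:
2(3y+2)^3 - 2(3y+2) - 9 expands to 54y^3 + 108y^2 + 66y + 3,
and factoring out 3 leaves 3(18y^3 + 36y^2 + 22y + 1).

3(18y^3 + 36y^2 + 22y + 1)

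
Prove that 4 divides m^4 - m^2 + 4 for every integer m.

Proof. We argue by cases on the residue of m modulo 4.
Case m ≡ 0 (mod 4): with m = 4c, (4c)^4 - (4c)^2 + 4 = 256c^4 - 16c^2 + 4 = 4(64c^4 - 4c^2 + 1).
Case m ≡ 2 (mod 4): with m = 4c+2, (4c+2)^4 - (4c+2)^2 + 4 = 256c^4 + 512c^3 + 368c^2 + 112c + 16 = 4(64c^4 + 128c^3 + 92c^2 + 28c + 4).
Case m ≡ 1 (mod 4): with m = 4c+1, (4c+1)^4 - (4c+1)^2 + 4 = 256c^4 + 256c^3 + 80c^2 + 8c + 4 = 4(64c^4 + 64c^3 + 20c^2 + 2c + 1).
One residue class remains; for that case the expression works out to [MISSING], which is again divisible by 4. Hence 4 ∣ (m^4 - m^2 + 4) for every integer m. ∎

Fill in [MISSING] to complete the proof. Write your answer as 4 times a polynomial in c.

4(64c^4 + 192c^3 + 212c^2 + 102c + 19)

Only m ≡ 3 (mod 4) is unaccounted for. Put m = 4c+3:
(4c+3)^4 - (4c+3)^2 + 4 expands to 256c^4 + 768c^3 + 848c^2 + 408c + 76,
and factoring out 4 leaves 4(64c^4 + 192c^3 + 212c^2 + 102c + 19).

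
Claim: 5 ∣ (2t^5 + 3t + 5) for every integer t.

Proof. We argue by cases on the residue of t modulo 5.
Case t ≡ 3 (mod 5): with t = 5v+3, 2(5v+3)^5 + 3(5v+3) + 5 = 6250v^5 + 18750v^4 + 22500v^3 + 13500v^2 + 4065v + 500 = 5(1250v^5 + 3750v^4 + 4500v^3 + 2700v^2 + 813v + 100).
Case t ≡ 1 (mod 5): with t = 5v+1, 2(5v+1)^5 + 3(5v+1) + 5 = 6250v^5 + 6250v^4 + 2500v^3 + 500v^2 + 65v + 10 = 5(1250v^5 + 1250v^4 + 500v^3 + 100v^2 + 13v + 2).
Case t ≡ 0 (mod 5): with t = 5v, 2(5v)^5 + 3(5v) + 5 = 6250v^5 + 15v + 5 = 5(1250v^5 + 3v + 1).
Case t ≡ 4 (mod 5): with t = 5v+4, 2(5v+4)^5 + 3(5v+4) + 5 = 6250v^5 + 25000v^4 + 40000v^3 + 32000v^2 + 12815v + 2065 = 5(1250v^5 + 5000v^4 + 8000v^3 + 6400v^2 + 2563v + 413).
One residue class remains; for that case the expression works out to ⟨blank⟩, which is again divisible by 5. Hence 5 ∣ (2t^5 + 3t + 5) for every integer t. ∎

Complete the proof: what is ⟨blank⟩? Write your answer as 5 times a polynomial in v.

The residues treated are {3, 1, 0, 4}, so the missing case is t ≡ 2 (mod 5); write t = 5v+2.
Then 2(5v+2)^5 + 3(5v+2) + 5 = 6250v^5 + 12500v^4 + 10000v^3 + 4000v^2 + 815v + 75 = 5(1250v^5 + 2500v^4 + 2000v^3 + 800v^2 + 163v + 15).

5(1250v^5 + 2500v^4 + 2000v^3 + 800v^2 + 163v + 15)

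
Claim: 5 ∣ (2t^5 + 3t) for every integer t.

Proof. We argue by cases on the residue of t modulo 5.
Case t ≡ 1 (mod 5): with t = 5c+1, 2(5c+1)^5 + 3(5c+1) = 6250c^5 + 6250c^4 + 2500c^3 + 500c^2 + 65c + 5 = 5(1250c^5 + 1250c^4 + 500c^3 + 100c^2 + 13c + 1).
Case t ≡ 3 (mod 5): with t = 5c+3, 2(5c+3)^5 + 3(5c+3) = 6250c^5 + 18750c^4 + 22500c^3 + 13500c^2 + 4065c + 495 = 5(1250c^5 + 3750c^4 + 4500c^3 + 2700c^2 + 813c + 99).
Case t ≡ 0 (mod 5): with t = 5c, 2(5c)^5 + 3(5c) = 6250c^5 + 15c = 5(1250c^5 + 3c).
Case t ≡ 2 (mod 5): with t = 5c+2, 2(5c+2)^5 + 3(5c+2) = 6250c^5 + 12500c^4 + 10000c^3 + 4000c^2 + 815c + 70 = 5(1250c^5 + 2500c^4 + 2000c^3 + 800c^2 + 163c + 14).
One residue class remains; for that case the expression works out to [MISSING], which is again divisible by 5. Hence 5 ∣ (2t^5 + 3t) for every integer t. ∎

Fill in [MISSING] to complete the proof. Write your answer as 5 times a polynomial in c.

5(1250c^5 + 5000c^4 + 8000c^3 + 6400c^2 + 2563c + 412)

Only t ≡ 4 (mod 5) is unaccounted for. Put t = 5c+4:
2(5c+4)^5 + 3(5c+4) expands to 6250c^5 + 25000c^4 + 40000c^3 + 32000c^2 + 12815c + 2060,
and factoring out 5 leaves 5(1250c^5 + 5000c^4 + 8000c^3 + 6400c^2 + 2563c + 412).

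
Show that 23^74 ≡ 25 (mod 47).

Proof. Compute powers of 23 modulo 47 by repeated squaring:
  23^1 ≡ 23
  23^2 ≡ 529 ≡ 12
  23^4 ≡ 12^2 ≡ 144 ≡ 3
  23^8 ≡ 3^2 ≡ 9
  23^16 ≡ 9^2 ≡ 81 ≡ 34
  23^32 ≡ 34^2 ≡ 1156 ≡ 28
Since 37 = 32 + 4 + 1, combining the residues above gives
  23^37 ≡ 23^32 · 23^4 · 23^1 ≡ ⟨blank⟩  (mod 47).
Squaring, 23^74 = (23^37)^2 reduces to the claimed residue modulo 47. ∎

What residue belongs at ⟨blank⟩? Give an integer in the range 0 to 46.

23^32 · 23^4 · 23^1 ≡ 28 · 3 · 23 = 1932.
1932 mod 47 = 5, so 23^37 ≡ 5 (mod 47).

5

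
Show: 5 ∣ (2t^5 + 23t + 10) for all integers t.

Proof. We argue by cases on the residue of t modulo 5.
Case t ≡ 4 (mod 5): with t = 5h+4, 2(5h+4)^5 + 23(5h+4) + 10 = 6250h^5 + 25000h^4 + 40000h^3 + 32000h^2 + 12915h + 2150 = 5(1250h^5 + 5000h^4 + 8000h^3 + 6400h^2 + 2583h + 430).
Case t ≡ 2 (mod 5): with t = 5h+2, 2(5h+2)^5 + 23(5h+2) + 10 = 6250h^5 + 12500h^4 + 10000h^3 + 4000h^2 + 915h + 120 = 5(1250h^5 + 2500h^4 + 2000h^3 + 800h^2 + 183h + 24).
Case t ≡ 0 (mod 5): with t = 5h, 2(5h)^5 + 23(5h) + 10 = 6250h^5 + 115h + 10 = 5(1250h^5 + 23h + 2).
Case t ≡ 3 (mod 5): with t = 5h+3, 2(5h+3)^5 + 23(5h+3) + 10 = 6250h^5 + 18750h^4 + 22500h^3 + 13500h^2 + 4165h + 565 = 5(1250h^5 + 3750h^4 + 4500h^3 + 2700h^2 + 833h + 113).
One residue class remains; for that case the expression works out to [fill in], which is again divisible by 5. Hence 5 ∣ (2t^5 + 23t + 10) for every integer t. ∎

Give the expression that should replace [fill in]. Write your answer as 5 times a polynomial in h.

5(1250h^5 + 1250h^4 + 500h^3 + 100h^2 + 33h + 7)

The residues treated are {4, 2, 0, 3}, so the missing case is t ≡ 1 (mod 5); write t = 5h+1.
Then 2(5h+1)^5 + 23(5h+1) + 10 = 6250h^5 + 6250h^4 + 2500h^3 + 500h^2 + 165h + 35 = 5(1250h^5 + 1250h^4 + 500h^3 + 100h^2 + 33h + 7).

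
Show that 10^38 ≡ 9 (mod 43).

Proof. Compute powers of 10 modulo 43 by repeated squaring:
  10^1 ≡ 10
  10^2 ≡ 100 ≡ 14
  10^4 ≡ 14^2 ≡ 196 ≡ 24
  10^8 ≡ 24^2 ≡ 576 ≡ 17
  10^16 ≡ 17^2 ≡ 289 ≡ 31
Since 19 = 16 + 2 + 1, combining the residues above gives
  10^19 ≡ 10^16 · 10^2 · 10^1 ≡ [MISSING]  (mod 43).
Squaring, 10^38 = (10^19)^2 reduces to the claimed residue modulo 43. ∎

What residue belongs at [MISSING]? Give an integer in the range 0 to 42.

40

10^16 · 10^2 · 10^1 ≡ 31 · 14 · 10 = 4340.
4340 mod 43 = 40, so 10^19 ≡ 40 (mod 43).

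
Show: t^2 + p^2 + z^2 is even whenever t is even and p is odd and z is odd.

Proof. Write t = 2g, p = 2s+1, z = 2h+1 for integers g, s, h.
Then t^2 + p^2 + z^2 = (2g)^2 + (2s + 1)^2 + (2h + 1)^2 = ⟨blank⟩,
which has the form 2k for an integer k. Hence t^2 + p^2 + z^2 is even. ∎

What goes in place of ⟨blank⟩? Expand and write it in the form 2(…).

Expanding: (2g)^2 + (2s + 1)^2 + (2h + 1)^2 = 4g^2 + 4h^2 + 4h + 4s^2 + 4s + 2.
Every term is even; pulling out the factor of 2 gives 2(2g^2 + 2h^2 + 2h + 2s^2 + 2s + 1).

2(2g^2 + 2h^2 + 2h + 2s^2 + 2s + 1)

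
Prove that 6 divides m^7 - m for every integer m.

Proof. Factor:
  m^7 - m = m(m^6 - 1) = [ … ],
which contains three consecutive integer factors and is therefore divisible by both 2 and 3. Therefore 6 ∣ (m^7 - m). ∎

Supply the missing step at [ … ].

m^6 - 1 = (m^2 - 1)(m^4 + m^2 + 1), and m^2 - 1 = (m-1)(m+1).
So m(m^6 - 1) = (m - 1)m(m + 1)(m^4 + m^2 + 1).

(m - 1)m(m + 1)(m^4 + m^2 + 1)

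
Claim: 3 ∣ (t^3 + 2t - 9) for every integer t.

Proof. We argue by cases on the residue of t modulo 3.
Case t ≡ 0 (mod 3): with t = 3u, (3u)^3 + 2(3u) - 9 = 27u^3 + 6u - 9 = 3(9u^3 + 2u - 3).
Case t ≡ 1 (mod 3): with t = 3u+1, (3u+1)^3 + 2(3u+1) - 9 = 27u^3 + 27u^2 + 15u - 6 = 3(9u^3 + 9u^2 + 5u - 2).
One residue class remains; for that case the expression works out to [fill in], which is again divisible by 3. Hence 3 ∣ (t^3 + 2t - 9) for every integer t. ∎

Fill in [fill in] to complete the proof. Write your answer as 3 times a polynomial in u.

3(9u^3 + 18u^2 + 14u + 1)

Only t ≡ 2 (mod 3) is unaccounted for. Put t = 3u+2:
(3u+2)^3 + 2(3u+2) - 9 expands to 27u^3 + 54u^2 + 42u + 3,
and factoring out 3 leaves 3(9u^3 + 18u^2 + 14u + 1).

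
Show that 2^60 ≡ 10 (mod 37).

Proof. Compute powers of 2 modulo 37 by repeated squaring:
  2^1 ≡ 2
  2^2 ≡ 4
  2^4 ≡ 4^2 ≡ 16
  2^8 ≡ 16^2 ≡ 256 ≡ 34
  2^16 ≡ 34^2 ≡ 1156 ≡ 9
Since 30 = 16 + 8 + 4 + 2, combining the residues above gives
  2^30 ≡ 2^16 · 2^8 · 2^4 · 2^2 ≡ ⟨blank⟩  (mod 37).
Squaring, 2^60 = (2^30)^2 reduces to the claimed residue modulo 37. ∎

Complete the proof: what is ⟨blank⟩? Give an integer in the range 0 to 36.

Multiply the listed residues: 9 · 34 · 16 · 4 = 306 → 4896 → 19584.
Reducing modulo 37: 19584 = 529·37 + 11, so 2^30 ≡ 11.

11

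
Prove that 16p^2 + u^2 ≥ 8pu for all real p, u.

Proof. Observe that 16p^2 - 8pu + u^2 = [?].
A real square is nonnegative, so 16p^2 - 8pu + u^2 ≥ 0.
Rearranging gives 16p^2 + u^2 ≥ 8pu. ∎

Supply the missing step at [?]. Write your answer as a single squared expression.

(4p - u)^2

16p^2 - 8pu + u^2 is a perfect-square trinomial: the outer terms are (4p)^2 and (u)^2, and the cross term is -2·4p·u.
So 16p^2 - 8pu + u^2 = (4p - u)^2 ≥ 0.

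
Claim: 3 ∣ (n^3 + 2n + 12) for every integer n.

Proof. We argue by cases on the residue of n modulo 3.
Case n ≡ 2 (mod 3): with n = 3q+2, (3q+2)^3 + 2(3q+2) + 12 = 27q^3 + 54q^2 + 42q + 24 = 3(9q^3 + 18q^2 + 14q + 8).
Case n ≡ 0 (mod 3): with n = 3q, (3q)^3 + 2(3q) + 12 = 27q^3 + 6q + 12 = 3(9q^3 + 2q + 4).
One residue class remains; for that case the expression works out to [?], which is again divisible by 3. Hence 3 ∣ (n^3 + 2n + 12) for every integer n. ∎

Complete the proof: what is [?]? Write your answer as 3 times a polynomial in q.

The residues treated are {2, 0}, so the missing case is n ≡ 1 (mod 3); write n = 3q+1.
Then (3q+1)^3 + 2(3q+1) + 12 = 27q^3 + 27q^2 + 15q + 15 = 3(9q^3 + 9q^2 + 5q + 5).

3(9q^3 + 9q^2 + 5q + 5)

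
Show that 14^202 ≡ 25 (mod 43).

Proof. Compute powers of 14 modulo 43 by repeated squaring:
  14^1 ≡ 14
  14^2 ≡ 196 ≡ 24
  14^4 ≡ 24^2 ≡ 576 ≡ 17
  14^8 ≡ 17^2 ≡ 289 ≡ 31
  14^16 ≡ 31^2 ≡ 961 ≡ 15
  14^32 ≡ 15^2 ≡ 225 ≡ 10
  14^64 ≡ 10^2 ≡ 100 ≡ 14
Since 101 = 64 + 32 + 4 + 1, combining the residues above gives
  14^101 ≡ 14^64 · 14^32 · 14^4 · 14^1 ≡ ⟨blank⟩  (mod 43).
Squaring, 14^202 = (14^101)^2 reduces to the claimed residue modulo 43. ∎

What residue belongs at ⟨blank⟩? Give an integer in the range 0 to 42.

14^64 · 14^32 · 14^4 · 14^1 ≡ 14 · 10 · 17 · 14 = 33320.
33320 mod 43 = 38, so 14^101 ≡ 38 (mod 43).

38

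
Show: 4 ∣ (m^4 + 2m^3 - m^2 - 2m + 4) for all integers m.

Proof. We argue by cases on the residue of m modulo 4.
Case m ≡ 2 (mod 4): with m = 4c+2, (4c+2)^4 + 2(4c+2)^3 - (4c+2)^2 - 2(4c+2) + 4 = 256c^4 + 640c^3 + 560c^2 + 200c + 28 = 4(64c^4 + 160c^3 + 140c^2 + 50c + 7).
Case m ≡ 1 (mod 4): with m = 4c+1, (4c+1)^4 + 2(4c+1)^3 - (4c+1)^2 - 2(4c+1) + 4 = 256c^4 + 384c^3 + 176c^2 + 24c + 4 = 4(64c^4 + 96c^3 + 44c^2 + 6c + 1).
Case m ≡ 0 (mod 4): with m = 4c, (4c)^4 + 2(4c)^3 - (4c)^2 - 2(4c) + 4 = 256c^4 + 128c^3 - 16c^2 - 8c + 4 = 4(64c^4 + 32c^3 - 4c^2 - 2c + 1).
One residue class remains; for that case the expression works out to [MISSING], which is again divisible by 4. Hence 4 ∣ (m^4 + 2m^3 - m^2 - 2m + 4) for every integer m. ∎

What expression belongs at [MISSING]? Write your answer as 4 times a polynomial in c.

The residues treated are {2, 1, 0}, so the missing case is m ≡ 3 (mod 4); write m = 4c+3.
Then (4c+3)^4 + 2(4c+3)^3 - (4c+3)^2 - 2(4c+3) + 4 = 256c^4 + 896c^3 + 1136c^2 + 616c + 124 = 4(64c^4 + 224c^3 + 284c^2 + 154c + 31).

4(64c^4 + 224c^3 + 284c^2 + 154c + 31)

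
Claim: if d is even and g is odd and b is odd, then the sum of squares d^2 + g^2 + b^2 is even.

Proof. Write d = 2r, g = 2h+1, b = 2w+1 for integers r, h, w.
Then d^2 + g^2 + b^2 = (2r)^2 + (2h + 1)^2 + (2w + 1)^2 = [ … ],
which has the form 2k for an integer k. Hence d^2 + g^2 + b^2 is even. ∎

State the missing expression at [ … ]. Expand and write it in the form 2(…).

2(2h^2 + 2h + 2r^2 + 2w^2 + 2w + 1)

(2r)^2 + (2h + 1)^2 + (2w + 1)^2 = 4h^2 + 4h + 4r^2 + 4w^2 + 4w + 2
= 2(2h^2 + 2h + 2r^2 + 2w^2 + 2w + 1).
Since 2h^2 + 2h + 2r^2 + 2w^2 + 2w + 1 is an integer, the sum of squares is of the form 2k for an integer k.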